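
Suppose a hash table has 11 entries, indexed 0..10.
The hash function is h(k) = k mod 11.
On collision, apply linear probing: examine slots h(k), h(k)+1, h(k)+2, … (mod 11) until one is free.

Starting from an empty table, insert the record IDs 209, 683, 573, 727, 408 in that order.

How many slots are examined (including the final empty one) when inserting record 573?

209: h=0 → slot 0
683: h=1 → slot 1
573: h=1, probe 1,2 → slot 2
727: h=1, probe 1,2,3 → slot 3
408: h=1, probe 1,2,3,4 → slot 4
Table: [209, 683, 573, 727, 408, —, —, —, —, —, —]

2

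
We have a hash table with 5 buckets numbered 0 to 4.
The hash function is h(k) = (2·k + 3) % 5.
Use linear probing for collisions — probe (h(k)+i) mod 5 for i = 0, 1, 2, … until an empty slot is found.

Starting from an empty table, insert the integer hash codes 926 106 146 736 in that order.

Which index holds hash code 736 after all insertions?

926 hashes to 0; slot 0 is free → place at 0.
106 hashes to 0; 0 taken → place at 1.
146 hashes to 0; 0,1 taken → place at 2.
736 hashes to 0; 0,1,2 taken → place at 3.
Table: [926, 106, 146, 736, -]

3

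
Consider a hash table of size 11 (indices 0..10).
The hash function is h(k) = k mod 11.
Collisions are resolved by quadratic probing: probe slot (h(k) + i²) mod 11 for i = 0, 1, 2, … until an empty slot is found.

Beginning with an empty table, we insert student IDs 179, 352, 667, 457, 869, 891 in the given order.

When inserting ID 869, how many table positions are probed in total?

2

179 hashes to 3; slot 3 is free => place at 3.
352 hashes to 0; slot 0 is free => place at 0.
667 hashes to 7; slot 7 is free => place at 7.
457 hashes to 6; slot 6 is free => place at 6.
869 hashes to 0; 0 taken => place at 1.
891 hashes to 0; 0,1 taken => place at 4.
Table: [352, 869, —, 179, 891, —, 457, 667, —, —, —]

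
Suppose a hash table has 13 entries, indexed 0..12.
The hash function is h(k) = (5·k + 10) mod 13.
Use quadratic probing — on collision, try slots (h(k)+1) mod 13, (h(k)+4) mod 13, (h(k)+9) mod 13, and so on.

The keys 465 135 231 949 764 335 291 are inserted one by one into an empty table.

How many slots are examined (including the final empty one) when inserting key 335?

465 hashes to 8; slot 8 is free -> place at 8.
135 hashes to 9; slot 9 is free -> place at 9.
231 hashes to 8; 8,9 taken -> place at 12.
949 hashes to 10; slot 10 is free -> place at 10.
764 hashes to 8; 8,9,12 taken -> place at 4.
335 hashes to 8; 8,9,12,4 taken -> place at 11.
291 hashes to 9; 9,10 taken -> place at 0.
Table: [291, ., ., ., 764, ., ., ., 465, 135, 949, 335, 231]

5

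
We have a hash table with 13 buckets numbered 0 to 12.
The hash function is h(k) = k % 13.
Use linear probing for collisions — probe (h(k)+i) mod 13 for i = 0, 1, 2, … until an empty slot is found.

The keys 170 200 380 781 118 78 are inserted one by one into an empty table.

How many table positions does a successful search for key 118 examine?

4

Insert 170: h=1, slot 1 empty → index 1.
Insert 200: h=5, slot 5 empty → index 5.
Insert 380: h=3, slot 3 empty → index 3.
Insert 781: h=1, slot 1 occupied → index 2.
Insert 118: h=1, slots 1,2,3 occupied → index 4.
Insert 78: h=0, slot 0 empty → index 0.
Table: [78, 170, 781, 380, 118, 200, ∅, ∅, ∅, ∅, ∅, ∅, ∅]
Lookup 118: h=1, probe 1,2,3,4 → found at 4.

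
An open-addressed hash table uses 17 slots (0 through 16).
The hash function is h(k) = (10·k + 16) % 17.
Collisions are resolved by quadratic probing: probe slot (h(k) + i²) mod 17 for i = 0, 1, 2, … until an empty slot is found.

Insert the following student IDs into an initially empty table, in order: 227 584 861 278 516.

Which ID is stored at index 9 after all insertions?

Insert 227: h=8, slot 8 empty -> index 8.
Insert 584: h=8, slot 8 occupied -> index 9.
Insert 861: h=7, slot 7 empty -> index 7.
Insert 278: h=8, slots 8,9 occupied -> index 12.
Insert 516: h=8, slots 8,9,12 occupied -> index 0.
Table: [516, _, _, _, _, _, _, 861, 227, 584, _, _, 278, _, _, _, _]

584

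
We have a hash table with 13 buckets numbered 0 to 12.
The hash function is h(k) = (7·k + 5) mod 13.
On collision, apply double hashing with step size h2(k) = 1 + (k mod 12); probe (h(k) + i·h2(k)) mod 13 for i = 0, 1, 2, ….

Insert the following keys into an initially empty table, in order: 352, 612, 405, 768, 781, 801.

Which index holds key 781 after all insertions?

Insert 352: h=12, slot 12 empty -> index 12.
Insert 612: h=12, h2=1, slot 12 occupied -> index 0.
Insert 405: h=6, slot 6 empty -> index 6.
Insert 768: h=12, h2=1, slots 12,0 occupied -> index 1.
Insert 781: h=12, h2=2, slots 12,1 occupied -> index 3.
Insert 801: h=9, slot 9 empty -> index 9.
Table: [612, 768, —, 781, —, —, 405, —, —, 801, —, —, 352]

3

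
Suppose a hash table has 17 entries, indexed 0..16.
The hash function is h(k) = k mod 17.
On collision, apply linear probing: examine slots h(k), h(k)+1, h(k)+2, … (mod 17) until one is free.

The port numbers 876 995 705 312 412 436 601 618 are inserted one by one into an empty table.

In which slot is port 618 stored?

12

876: h=9 => slot 9
995: h=9, probe 9,10 => slot 10
705: h=8 => slot 8
312: h=6 => slot 6
412: h=4 => slot 4
436: h=11 => slot 11
601: h=6, probe 6,7 => slot 7
618: h=6, probe 6,7,8,9,10,11,12 => slot 12
Table: [., ., ., ., 412, ., 312, 601, 705, 876, 995, 436, 618, ., ., ., .]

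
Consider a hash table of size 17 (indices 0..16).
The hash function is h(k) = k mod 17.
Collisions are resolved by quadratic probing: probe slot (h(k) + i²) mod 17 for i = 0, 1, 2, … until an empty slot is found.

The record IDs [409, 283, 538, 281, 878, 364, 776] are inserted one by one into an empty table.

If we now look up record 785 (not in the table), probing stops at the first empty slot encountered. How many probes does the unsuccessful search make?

Insert 409: h=1, slot 1 empty -> index 1.
Insert 283: h=11, slot 11 empty -> index 11.
Insert 538: h=11, slot 11 occupied -> index 12.
Insert 281: h=9, slot 9 empty -> index 9.
Insert 878: h=11, slots 11,12 occupied -> index 15.
Insert 364: h=7, slot 7 empty -> index 7.
Insert 776: h=11, slots 11,12,15 occupied -> index 3.
Table: [., 409, ., 776, ., ., ., 364, ., 281, ., 283, 538, ., ., 878, .]
Lookup 785: h=3, probe 3,4 → slot 4 empty, not found.

2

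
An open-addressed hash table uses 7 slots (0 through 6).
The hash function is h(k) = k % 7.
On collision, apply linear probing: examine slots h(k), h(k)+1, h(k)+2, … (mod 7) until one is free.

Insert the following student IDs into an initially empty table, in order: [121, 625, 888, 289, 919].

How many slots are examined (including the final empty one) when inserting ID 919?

4

121: h=2 → slot 2
625: h=2, probe 2,3 → slot 3
888: h=6 → slot 6
289: h=2, probe 2,3,4 → slot 4
919: h=2, probe 2,3,4,5 → slot 5
Table: [., ., 121, 625, 289, 919, 888]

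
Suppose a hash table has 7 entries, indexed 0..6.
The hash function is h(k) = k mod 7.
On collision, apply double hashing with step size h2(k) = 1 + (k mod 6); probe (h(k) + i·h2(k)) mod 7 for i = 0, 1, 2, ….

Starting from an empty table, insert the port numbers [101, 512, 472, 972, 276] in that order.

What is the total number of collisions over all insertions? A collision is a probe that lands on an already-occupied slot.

4

Insert 101: h=3, slot 3 empty -> index 3.
Insert 512: h=1, slot 1 empty -> index 1.
Insert 472: h=3, h2=5, slots 3,1 occupied -> index 6.
Insert 972: h=6, h2=1, slot 6 occupied -> index 0.
Insert 276: h=3, h2=1, slot 3 occupied -> index 4.
Table: [972, 512, —, 101, 276, —, 472]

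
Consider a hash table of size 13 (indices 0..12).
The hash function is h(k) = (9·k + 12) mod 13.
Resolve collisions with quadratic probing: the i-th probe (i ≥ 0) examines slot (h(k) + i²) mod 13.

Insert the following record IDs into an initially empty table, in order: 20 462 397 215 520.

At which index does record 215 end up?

6

Insert 20: h=10, slot 10 empty => index 10.
Insert 462: h=10, slot 10 occupied => index 11.
Insert 397: h=10, slots 10,11 occupied => index 1.
Insert 215: h=10, slots 10,11,1 occupied => index 6.
Insert 520: h=12, slot 12 empty => index 12.
Table: [—, 397, —, —, —, —, 215, —, —, —, 20, 462, 520]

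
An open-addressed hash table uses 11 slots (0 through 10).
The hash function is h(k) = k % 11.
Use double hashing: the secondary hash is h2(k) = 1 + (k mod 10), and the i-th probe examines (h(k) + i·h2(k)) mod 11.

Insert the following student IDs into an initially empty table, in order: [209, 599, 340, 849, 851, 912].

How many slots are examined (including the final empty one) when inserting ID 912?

209 hashes to 0; slot 0 is free → place at 0.
599 hashes to 5; slot 5 is free → place at 5.
340 hashes to 10; slot 10 is free → place at 10.
849 hashes to 2; slot 2 is free → place at 2.
851 hashes to 4; slot 4 is free → place at 4.
912 hashes to 10, h2=3; 10,2,5 taken → place at 8.
Table: [209, -, 849, -, 851, 599, -, -, 912, -, 340]

4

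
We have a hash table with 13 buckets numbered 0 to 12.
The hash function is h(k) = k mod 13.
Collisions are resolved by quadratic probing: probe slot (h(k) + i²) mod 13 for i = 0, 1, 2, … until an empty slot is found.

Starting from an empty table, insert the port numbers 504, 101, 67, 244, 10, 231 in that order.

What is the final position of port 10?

504 hashes to 10; slot 10 is free → place at 10.
101 hashes to 10; 10 taken → place at 11.
67 hashes to 2; slot 2 is free → place at 2.
244 hashes to 10; 10,11 taken → place at 1.
10 hashes to 10; 10,11,1 taken → place at 6.
231 hashes to 10; 10,11,1,6 taken → place at 0.
Table: [231, 244, 67, ∅, ∅, ∅, 10, ∅, ∅, ∅, 504, 101, ∅]

6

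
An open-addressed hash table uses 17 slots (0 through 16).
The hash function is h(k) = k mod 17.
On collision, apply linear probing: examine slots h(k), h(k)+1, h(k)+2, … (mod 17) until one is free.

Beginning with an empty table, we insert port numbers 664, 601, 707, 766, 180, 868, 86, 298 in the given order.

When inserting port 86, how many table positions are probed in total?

4

Insert 664: h=1, slot 1 empty -> index 1.
Insert 601: h=6, slot 6 empty -> index 6.
Insert 707: h=10, slot 10 empty -> index 10.
Insert 766: h=1, slot 1 occupied -> index 2.
Insert 180: h=10, slot 10 occupied -> index 11.
Insert 868: h=1, slots 1,2 occupied -> index 3.
Insert 86: h=1, slots 1,2,3 occupied -> index 4.
Insert 298: h=9, slot 9 empty -> index 9.
Table: [∅, 664, 766, 868, 86, ∅, 601, ∅, ∅, 298, 707, 180, ∅, ∅, ∅, ∅, ∅]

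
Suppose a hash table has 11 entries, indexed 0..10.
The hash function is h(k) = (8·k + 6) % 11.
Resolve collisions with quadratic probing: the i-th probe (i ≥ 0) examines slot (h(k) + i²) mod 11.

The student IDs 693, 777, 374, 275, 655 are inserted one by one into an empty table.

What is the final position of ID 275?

4

693 hashes to 6; slot 6 is free → place at 6.
777 hashes to 7; slot 7 is free → place at 7.
374 hashes to 6; 6,7 taken → place at 10.
275 hashes to 6; 6,7,10 taken → place at 4.
655 hashes to 10; 10 taken → place at 0.
Table: [655, _, _, _, 275, _, 693, 777, _, _, 374]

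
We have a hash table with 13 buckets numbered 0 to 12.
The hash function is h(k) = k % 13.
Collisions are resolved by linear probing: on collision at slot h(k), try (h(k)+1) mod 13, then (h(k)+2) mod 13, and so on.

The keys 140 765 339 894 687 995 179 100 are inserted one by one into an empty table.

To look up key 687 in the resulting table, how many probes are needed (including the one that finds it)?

Insert 140: h=10, slot 10 empty -> index 10.
Insert 765: h=11, slot 11 empty -> index 11.
Insert 339: h=1, slot 1 empty -> index 1.
Insert 894: h=10, slots 10,11 occupied -> index 12.
Insert 687: h=11, slots 11,12 occupied -> index 0.
Insert 995: h=7, slot 7 empty -> index 7.
Insert 179: h=10, slots 10,11,12,0,1 occupied -> index 2.
Insert 100: h=9, slot 9 empty -> index 9.
Table: [687, 339, 179, _, _, _, _, 995, _, 100, 140, 765, 894]
Lookup 687: h=11, probe 11,12,0 → found at 0.

3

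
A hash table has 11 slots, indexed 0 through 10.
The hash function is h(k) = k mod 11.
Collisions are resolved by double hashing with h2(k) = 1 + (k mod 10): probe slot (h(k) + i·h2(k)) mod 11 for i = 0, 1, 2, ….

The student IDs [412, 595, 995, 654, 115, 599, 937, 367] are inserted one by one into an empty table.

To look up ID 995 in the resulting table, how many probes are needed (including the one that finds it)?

412: h=5 => slot 5
595: h=1 => slot 1
995: h=5, h2=6, probe 5,0 => slot 0
654: h=5, h2=5, probe 5,10 => slot 10
115: h=5, h2=6, probe 5,0,6 => slot 6
599: h=5, h2=10, probe 5,4 => slot 4
937: h=2 => slot 2
367: h=4, h2=8, probe 4,1,9 => slot 9
Table: [995, 595, 937, -, 599, 412, 115, -, -, 367, 654]
Lookup 995: h=5, h2=6, probe 5,0 → found at 0.

2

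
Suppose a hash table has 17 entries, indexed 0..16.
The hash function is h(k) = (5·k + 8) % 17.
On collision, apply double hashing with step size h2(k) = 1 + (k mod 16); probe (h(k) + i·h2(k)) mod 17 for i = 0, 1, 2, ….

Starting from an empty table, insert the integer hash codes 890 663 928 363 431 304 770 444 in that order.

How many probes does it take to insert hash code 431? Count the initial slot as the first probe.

2

890: h=4 → slot 4
663: h=8 → slot 8
928: h=7 → slot 7
363: h=4, h2=12, probe 4,16 → slot 16
431: h=4, h2=16, probe 4,3 → slot 3
304: h=15 → slot 15
770: h=16, h2=3, probe 16,2 → slot 2
444: h=1 → slot 1
Table: [—, 444, 770, 431, 890, —, —, 928, 663, —, —, —, —, —, —, 304, 363]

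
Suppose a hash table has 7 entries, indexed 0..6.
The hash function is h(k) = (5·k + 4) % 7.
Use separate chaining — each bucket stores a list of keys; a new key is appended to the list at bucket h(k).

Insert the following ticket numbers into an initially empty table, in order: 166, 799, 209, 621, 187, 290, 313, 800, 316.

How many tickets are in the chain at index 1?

4

Insert 166: h=1, bucket 1 empty -> new chain.
Insert 799: h=2, bucket 2 empty -> new chain.
Insert 209: h=6, bucket 6 empty -> new chain.
Insert 621: h=1, bucket 1 nonempty -> append to chain.
Insert 187: h=1, bucket 1 nonempty -> append to chain.
Insert 290: h=5, bucket 5 empty -> new chain.
Insert 313: h=1, bucket 1 nonempty -> append to chain.
Insert 800: h=0, bucket 0 empty -> new chain.
Insert 316: h=2, bucket 2 nonempty -> append to chain.
Final buckets:
0: 800
1: 166 -> 621 -> 187 -> 313
2: 799 -> 316
3: _
4: _
5: 290
6: 209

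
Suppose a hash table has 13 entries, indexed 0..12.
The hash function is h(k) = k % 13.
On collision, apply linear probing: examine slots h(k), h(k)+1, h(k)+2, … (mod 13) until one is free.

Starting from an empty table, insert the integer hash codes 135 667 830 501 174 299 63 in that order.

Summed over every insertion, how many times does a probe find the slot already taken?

135: h=5 → slot 5
667: h=4 → slot 4
830: h=11 → slot 11
501: h=7 → slot 7
174: h=5, probe 5,6 → slot 6
299: h=0 → slot 0
63: h=11, probe 11,12 → slot 12
Table: [299, ∅, ∅, ∅, 667, 135, 174, 501, ∅, ∅, ∅, 830, 63]

2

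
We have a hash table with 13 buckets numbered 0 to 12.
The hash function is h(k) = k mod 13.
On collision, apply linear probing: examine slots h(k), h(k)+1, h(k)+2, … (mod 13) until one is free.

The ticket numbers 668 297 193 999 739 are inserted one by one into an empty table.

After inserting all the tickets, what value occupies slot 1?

Insert 668: h=5, slot 5 empty → index 5.
Insert 297: h=11, slot 11 empty → index 11.
Insert 193: h=11, slot 11 occupied → index 12.
Insert 999: h=11, slots 11,12 occupied → index 0.
Insert 739: h=11, slots 11,12,0 occupied → index 1.
Table: [999, 739, ∅, ∅, ∅, 668, ∅, ∅, ∅, ∅, ∅, 297, 193]

739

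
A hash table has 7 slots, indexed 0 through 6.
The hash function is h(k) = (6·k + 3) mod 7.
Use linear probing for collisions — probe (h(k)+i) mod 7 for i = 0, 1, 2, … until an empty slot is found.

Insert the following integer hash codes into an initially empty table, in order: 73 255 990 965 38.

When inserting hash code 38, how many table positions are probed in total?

73: h=0 -> slot 0
255: h=0, probe 0,1 -> slot 1
990: h=0, probe 0,1,2 -> slot 2
965: h=4 -> slot 4
38: h=0, probe 0,1,2,3 -> slot 3
Table: [73, 255, 990, 38, 965, ., .]

4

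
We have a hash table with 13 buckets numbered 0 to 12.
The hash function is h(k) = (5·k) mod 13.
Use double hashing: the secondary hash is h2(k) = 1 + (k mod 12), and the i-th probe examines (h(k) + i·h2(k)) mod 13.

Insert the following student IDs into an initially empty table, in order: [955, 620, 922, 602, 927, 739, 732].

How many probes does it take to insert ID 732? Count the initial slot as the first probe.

955 hashes to 4; slot 4 is free => place at 4.
620 hashes to 6; slot 6 is free => place at 6.
922 hashes to 8; slot 8 is free => place at 8.
602 hashes to 7; slot 7 is free => place at 7.
927 hashes to 7, h2=4; 7 taken => place at 11.
739 hashes to 3; slot 3 is free => place at 3.
732 hashes to 7, h2=1; 7,8 taken => place at 9.
Table: [—, —, —, 739, 955, —, 620, 602, 922, 732, —, 927, —]

3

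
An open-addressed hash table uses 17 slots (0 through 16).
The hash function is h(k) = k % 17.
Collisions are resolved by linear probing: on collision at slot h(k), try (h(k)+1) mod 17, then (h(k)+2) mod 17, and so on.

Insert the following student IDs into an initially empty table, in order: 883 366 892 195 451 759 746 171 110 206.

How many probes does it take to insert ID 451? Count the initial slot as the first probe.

883 hashes to 16; slot 16 is free -> place at 16.
366 hashes to 9; slot 9 is free -> place at 9.
892 hashes to 8; slot 8 is free -> place at 8.
195 hashes to 8; 8,9 taken -> place at 10.
451 hashes to 9; 9,10 taken -> place at 11.
759 hashes to 11; 11 taken -> place at 12.
746 hashes to 15; slot 15 is free -> place at 15.
171 hashes to 1; slot 1 is free -> place at 1.
110 hashes to 8; 8,9,10,11,12 taken -> place at 13.
206 hashes to 2; slot 2 is free -> place at 2.
Table: [., 171, 206, ., ., ., ., ., 892, 366, 195, 451, 759, 110, ., 746, 883]

3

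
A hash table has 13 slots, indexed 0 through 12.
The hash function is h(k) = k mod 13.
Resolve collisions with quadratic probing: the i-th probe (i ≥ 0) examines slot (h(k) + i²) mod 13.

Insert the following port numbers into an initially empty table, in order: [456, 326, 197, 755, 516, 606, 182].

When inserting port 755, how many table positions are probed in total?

3

456 hashes to 1; slot 1 is free → place at 1.
326 hashes to 1; 1 taken → place at 2.
197 hashes to 2; 2 taken → place at 3.
755 hashes to 1; 1,2 taken → place at 5.
516 hashes to 9; slot 9 is free → place at 9.
606 hashes to 8; slot 8 is free → place at 8.
182 hashes to 0; slot 0 is free → place at 0.
Table: [182, 456, 326, 197, ., 755, ., ., 606, 516, ., ., .]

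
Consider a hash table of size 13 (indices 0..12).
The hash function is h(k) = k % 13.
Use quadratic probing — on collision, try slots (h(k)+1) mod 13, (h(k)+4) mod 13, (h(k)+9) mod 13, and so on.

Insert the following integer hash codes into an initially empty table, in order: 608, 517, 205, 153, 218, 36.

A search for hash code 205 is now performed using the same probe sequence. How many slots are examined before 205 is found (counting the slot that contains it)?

3

Insert 608: h=10, slot 10 empty => index 10.
Insert 517: h=10, slot 10 occupied => index 11.
Insert 205: h=10, slots 10,11 occupied => index 1.
Insert 153: h=10, slots 10,11,1 occupied => index 6.
Insert 218: h=10, slots 10,11,1,6 occupied => index 0.
Insert 36: h=10, slots 10,11,1,6,0 occupied => index 9.
Table: [218, 205, ∅, ∅, ∅, ∅, 153, ∅, ∅, 36, 608, 517, ∅]
Lookup 205: h=10, probe 10,11,1 → found at 1.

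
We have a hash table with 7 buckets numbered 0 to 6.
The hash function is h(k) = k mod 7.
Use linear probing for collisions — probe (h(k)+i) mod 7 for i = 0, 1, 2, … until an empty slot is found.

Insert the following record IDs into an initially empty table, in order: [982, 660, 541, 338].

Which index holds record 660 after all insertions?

982: h=2 → slot 2
660: h=2, probe 2,3 → slot 3
541: h=2, probe 2,3,4 → slot 4
338: h=2, probe 2,3,4,5 → slot 5
Table: [., ., 982, 660, 541, 338, .]

3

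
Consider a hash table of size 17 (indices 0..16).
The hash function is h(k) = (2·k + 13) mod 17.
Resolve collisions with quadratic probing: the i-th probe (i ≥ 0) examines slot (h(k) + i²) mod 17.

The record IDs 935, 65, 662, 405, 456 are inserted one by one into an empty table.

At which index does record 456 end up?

Insert 935: h=13, slot 13 empty -> index 13.
Insert 65: h=7, slot 7 empty -> index 7.
Insert 662: h=11, slot 11 empty -> index 11.
Insert 405: h=7, slot 7 occupied -> index 8.
Insert 456: h=7, slots 7,8,11 occupied -> index 16.
Table: [., ., ., ., ., ., ., 65, 405, ., ., 662, ., 935, ., ., 456]

16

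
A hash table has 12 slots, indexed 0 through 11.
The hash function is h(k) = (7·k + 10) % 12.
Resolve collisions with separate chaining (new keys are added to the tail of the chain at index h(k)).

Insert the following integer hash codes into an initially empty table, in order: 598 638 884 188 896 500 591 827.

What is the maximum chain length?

4

Insert 598: h=8, bucket 8 empty → new chain.
Insert 638: h=0, bucket 0 empty → new chain.
Insert 884: h=6, bucket 6 empty → new chain.
Insert 188: h=6, bucket 6 nonempty → append to chain.
Insert 896: h=6, bucket 6 nonempty → append to chain.
Insert 500: h=6, bucket 6 nonempty → append to chain.
Insert 591: h=7, bucket 7 empty → new chain.
Insert 827: h=3, bucket 3 empty → new chain.
Final buckets:
0: 638
1: ∅
2: ∅
3: 827
4: ∅
5: ∅
6: 884 -> 188 -> 896 -> 500
7: 591
8: 598
9: ∅
10: ∅
11: ∅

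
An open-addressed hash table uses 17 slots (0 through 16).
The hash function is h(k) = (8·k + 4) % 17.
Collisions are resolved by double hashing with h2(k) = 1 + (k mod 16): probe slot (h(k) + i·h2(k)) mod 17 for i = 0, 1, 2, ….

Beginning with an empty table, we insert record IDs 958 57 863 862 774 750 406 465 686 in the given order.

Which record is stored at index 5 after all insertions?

958 hashes to 1; slot 1 is free → place at 1.
57 hashes to 1, h2=10; 1 taken → place at 11.
863 hashes to 6; slot 6 is free → place at 6.
862 hashes to 15; slot 15 is free → place at 15.
774 hashes to 8; slot 8 is free → place at 8.
750 hashes to 3; slot 3 is free → place at 3.
406 hashes to 5; slot 5 is free → place at 5.
465 hashes to 1, h2=2; 1,3,5 taken → place at 7.
686 hashes to 1, h2=15; 1 taken → place at 16.
Table: [., 958, ., 750, ., 406, 863, 465, 774, ., ., 57, ., ., ., 862, 686]

406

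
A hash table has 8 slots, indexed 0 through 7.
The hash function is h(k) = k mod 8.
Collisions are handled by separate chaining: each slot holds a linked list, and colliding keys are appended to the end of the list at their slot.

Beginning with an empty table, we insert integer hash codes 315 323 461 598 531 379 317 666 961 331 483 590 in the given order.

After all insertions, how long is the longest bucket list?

Insert 315: h=3, bucket 3 empty -> new chain.
Insert 323: h=3, bucket 3 nonempty -> append to chain.
Insert 461: h=5, bucket 5 empty -> new chain.
Insert 598: h=6, bucket 6 empty -> new chain.
Insert 531: h=3, bucket 3 nonempty -> append to chain.
Insert 379: h=3, bucket 3 nonempty -> append to chain.
Insert 317: h=5, bucket 5 nonempty -> append to chain.
Insert 666: h=2, bucket 2 empty -> new chain.
Insert 961: h=1, bucket 1 empty -> new chain.
Insert 331: h=3, bucket 3 nonempty -> append to chain.
Insert 483: h=3, bucket 3 nonempty -> append to chain.
Insert 590: h=6, bucket 6 nonempty -> append to chain.
Final buckets:
0: _
1: 961
2: 666
3: 315 -> 323 -> 531 -> 379 -> 331 -> 483
4: _
5: 461 -> 317
6: 598 -> 590
7: _

6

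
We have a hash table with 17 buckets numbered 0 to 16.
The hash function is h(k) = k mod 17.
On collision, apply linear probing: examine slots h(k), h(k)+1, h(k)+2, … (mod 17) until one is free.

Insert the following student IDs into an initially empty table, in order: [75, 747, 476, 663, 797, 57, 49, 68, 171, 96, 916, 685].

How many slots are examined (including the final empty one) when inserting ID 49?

Insert 75: h=7, slot 7 empty → index 7.
Insert 747: h=16, slot 16 empty → index 16.
Insert 476: h=0, slot 0 empty → index 0.
Insert 663: h=0, slot 0 occupied → index 1.
Insert 797: h=15, slot 15 empty → index 15.
Insert 57: h=6, slot 6 empty → index 6.
Insert 49: h=15, slots 15,16,0,1 occupied → index 2.
Insert 68: h=0, slots 0,1,2 occupied → index 3.
Insert 171: h=1, slots 1,2,3 occupied → index 4.
Insert 96: h=11, slot 11 empty → index 11.
Insert 916: h=15, slots 15,16,0,1,2,3,4 occupied → index 5.
Insert 685: h=5, slots 5,6,7 occupied → index 8.
Table: [476, 663, 49, 68, 171, 916, 57, 75, 685, —, —, 96, —, —, —, 797, 747]

5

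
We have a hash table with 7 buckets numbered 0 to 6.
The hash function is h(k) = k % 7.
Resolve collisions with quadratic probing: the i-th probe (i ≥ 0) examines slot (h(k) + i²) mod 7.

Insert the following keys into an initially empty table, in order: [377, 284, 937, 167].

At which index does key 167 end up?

377 hashes to 6; slot 6 is free -> place at 6.
284 hashes to 4; slot 4 is free -> place at 4.
937 hashes to 6; 6 taken -> place at 0.
167 hashes to 6; 6,0 taken -> place at 3.
Table: [937, -, -, 167, 284, -, 377]

3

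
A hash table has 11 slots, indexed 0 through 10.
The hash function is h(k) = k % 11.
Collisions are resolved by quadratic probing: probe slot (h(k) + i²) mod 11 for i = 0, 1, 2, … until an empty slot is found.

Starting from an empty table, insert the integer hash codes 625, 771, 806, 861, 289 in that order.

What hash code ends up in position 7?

Insert 625: h=9, slot 9 empty -> index 9.
Insert 771: h=1, slot 1 empty -> index 1.
Insert 806: h=3, slot 3 empty -> index 3.
Insert 861: h=3, slot 3 occupied -> index 4.
Insert 289: h=3, slots 3,4 occupied -> index 7.
Table: [., 771, ., 806, 861, ., ., 289, ., 625, .]

289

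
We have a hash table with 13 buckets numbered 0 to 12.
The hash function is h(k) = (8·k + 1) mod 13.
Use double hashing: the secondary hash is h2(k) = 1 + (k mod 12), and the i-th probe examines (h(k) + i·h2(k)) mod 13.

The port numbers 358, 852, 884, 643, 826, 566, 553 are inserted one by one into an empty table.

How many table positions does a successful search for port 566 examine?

2

358: h=5 -> slot 5
852: h=5, h2=1, probe 5,6 -> slot 6
884: h=1 -> slot 1
643: h=10 -> slot 10
826: h=5, h2=11, probe 5,3 -> slot 3
566: h=5, h2=3, probe 5,8 -> slot 8
553: h=5, h2=2, probe 5,7 -> slot 7
Table: [_, 884, _, 826, _, 358, 852, 553, 566, _, 643, _, _]
Lookup 566: h=5, h2=3, probe 5,8 → found at 8.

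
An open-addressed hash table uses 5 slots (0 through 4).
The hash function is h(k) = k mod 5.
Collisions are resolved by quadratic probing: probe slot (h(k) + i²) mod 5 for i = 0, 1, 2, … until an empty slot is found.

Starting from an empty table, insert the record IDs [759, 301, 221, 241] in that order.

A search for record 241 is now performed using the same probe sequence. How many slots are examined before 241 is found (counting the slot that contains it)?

759 hashes to 4; slot 4 is free => place at 4.
301 hashes to 1; slot 1 is free => place at 1.
221 hashes to 1; 1 taken => place at 2.
241 hashes to 1; 1,2 taken => place at 0.
Table: [241, 301, 221, ∅, 759]
Lookup 241: h=1, probe 1,2,0 → found at 0.

3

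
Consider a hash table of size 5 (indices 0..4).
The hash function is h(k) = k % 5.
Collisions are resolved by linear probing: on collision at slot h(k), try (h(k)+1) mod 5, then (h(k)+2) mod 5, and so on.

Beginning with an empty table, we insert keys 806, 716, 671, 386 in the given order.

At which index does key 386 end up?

Insert 806: h=1, slot 1 empty => index 1.
Insert 716: h=1, slot 1 occupied => index 2.
Insert 671: h=1, slots 1,2 occupied => index 3.
Insert 386: h=1, slots 1,2,3 occupied => index 4.
Table: [., 806, 716, 671, 386]

4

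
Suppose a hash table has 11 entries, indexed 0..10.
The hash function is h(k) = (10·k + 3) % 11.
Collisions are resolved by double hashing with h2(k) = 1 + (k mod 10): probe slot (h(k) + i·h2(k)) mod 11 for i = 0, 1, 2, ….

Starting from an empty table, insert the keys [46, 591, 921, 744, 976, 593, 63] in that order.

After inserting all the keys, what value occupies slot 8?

46: h=1 => slot 1
591: h=6 => slot 6
921: h=6, h2=2, probe 6,8 => slot 8
744: h=7 => slot 7
976: h=6, h2=7, probe 6,2 => slot 2
593: h=4 => slot 4
63: h=6, h2=4, probe 6,10 => slot 10
Table: [., 46, 976, ., 593, ., 591, 744, 921, ., 63]

921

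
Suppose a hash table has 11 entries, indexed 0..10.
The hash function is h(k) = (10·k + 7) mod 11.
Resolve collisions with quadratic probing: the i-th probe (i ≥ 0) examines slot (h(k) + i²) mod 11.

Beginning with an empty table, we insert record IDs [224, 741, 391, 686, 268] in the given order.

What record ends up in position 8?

268

224: h=3 => slot 3
741: h=3, probe 3,4 => slot 4
391: h=1 => slot 1
686: h=3, probe 3,4,7 => slot 7
268: h=3, probe 3,4,7,1,8 => slot 8
Table: [—, 391, —, 224, 741, —, —, 686, 268, —, —]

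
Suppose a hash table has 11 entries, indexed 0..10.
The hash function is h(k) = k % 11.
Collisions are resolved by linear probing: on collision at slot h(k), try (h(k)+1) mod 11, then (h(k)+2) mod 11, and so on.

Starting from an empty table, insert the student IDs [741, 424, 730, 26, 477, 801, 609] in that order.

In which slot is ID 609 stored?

741 hashes to 4; slot 4 is free → place at 4.
424 hashes to 6; slot 6 is free → place at 6.
730 hashes to 4; 4 taken → place at 5.
26 hashes to 4; 4,5,6 taken → place at 7.
477 hashes to 4; 4,5,6,7 taken → place at 8.
801 hashes to 9; slot 9 is free → place at 9.
609 hashes to 4; 4,5,6,7,8,9 taken → place at 10.
Table: [∅, ∅, ∅, ∅, 741, 730, 424, 26, 477, 801, 609]

10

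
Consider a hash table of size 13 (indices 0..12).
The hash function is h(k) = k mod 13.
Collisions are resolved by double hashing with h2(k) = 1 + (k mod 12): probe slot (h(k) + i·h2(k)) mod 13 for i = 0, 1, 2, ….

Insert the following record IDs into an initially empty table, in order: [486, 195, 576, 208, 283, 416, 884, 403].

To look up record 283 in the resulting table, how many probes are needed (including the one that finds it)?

Insert 486: h=5, slot 5 empty -> index 5.
Insert 195: h=0, slot 0 empty -> index 0.
Insert 576: h=4, slot 4 empty -> index 4.
Insert 208: h=0, h2=5, slots 0,5 occupied -> index 10.
Insert 283: h=10, h2=8, slots 10,5,0 occupied -> index 8.
Insert 416: h=0, h2=9, slot 0 occupied -> index 9.
Insert 884: h=0, h2=9, slots 0,9,5 occupied -> index 1.
Insert 403: h=0, h2=8, slots 0,8 occupied -> index 3.
Table: [195, 884, ∅, 403, 576, 486, ∅, ∅, 283, 416, 208, ∅, ∅]
Lookup 283: h=10, h2=8, probe 10,5,0,8 → found at 8.

4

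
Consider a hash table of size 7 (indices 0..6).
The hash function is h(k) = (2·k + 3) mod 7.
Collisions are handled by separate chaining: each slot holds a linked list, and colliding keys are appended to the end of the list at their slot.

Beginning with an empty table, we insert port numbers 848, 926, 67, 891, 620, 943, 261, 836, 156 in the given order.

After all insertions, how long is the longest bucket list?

4

Insert 848: h=5, bucket 5 empty → new chain.
Insert 926: h=0, bucket 0 empty → new chain.
Insert 67: h=4, bucket 4 empty → new chain.
Insert 891: h=0, bucket 0 nonempty → append to chain.
Insert 620: h=4, bucket 4 nonempty → append to chain.
Insert 943: h=6, bucket 6 empty → new chain.
Insert 261: h=0, bucket 0 nonempty → append to chain.
Insert 836: h=2, bucket 2 empty → new chain.
Insert 156: h=0, bucket 0 nonempty → append to chain.
Final buckets:
0: 926 -> 891 -> 261 -> 156
1: -
2: 836
3: -
4: 67 -> 620
5: 848
6: 943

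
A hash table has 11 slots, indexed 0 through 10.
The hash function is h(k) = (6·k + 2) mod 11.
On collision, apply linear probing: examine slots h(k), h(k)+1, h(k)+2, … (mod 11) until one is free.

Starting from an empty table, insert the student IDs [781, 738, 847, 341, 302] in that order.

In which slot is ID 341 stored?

4

781: h=2 → slot 2
738: h=8 → slot 8
847: h=2, probe 2,3 → slot 3
341: h=2, probe 2,3,4 → slot 4
302: h=10 → slot 10
Table: [∅, ∅, 781, 847, 341, ∅, ∅, ∅, 738, ∅, 302]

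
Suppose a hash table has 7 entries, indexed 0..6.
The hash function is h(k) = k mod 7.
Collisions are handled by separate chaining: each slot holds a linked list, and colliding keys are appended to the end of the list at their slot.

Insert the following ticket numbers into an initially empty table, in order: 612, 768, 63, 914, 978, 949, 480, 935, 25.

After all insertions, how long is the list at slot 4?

5

612 → bucket 3
768 → bucket 5
63 → bucket 0
914 → bucket 4
978 → bucket 5 (collision)
949 → bucket 4 (collision)
480 → bucket 4 (collision)
935 → bucket 4 (collision)
25 → bucket 4 (collision)
Final buckets:
0: 63
1: —
2: —
3: 612
4: 914 -> 949 -> 480 -> 935 -> 25
5: 768 -> 978
6: —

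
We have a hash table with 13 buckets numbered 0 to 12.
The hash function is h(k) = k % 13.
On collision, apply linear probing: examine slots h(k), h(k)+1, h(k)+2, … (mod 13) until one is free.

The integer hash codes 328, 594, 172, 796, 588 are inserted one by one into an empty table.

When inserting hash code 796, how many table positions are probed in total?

328: h=3 => slot 3
594: h=9 => slot 9
172: h=3, probe 3,4 => slot 4
796: h=3, probe 3,4,5 => slot 5
588: h=3, probe 3,4,5,6 => slot 6
Table: [∅, ∅, ∅, 328, 172, 796, 588, ∅, ∅, 594, ∅, ∅, ∅]

3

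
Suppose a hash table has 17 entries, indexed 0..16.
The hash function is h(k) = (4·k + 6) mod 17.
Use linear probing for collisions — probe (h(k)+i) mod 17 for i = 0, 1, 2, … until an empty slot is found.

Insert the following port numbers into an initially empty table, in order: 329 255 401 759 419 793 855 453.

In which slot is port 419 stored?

0

Insert 329: h=13, slot 13 empty => index 13.
Insert 255: h=6, slot 6 empty => index 6.
Insert 401: h=12, slot 12 empty => index 12.
Insert 759: h=16, slot 16 empty => index 16.
Insert 419: h=16, slot 16 occupied => index 0.
Insert 793: h=16, slots 16,0 occupied => index 1.
Insert 855: h=9, slot 9 empty => index 9.
Insert 453: h=16, slots 16,0,1 occupied => index 2.
Table: [419, 793, 453, -, -, -, 255, -, -, 855, -, -, 401, 329, -, -, 759]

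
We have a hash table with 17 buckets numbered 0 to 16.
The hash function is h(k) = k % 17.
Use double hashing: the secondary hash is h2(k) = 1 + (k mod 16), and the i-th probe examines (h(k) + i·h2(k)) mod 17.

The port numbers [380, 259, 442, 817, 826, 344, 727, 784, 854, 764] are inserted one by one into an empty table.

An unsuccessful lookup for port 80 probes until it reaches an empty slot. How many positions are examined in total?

380 hashes to 6; slot 6 is free -> place at 6.
259 hashes to 4; slot 4 is free -> place at 4.
442 hashes to 0; slot 0 is free -> place at 0.
817 hashes to 1; slot 1 is free -> place at 1.
826 hashes to 10; slot 10 is free -> place at 10.
344 hashes to 4, h2=9; 4 taken -> place at 13.
727 hashes to 13, h2=8; 13,4 taken -> place at 12.
784 hashes to 2; slot 2 is free -> place at 2.
854 hashes to 4, h2=7; 4 taken -> place at 11.
764 hashes to 16; slot 16 is free -> place at 16.
Table: [442, 817, 784, _, 259, _, 380, _, _, _, 826, 854, 727, 344, _, _, 764]
Lookup 80: h=12, h2=1, probe 12,13,14 → slot 14 empty, not found.

3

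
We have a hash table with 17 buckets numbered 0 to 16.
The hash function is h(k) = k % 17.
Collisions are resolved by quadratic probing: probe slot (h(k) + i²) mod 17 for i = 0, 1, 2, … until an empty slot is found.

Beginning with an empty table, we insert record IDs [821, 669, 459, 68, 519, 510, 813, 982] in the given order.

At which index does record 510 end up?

4

Insert 821: h=5, slot 5 empty → index 5.
Insert 669: h=6, slot 6 empty → index 6.
Insert 459: h=0, slot 0 empty → index 0.
Insert 68: h=0, slot 0 occupied → index 1.
Insert 519: h=9, slot 9 empty → index 9.
Insert 510: h=0, slots 0,1 occupied → index 4.
Insert 813: h=14, slot 14 empty → index 14.
Insert 982: h=13, slot 13 empty → index 13.
Table: [459, 68, —, —, 510, 821, 669, —, —, 519, —, —, —, 982, 813, —, —]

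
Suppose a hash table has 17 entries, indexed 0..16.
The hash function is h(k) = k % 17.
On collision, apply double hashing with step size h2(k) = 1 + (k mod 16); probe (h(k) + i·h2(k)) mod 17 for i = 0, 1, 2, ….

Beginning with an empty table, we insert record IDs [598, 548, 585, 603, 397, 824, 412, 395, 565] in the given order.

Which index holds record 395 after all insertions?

598: h=3 -> slot 3
548: h=4 -> slot 4
585: h=7 -> slot 7
603: h=8 -> slot 8
397: h=6 -> slot 6
824: h=8, h2=9, probe 8,0 -> slot 0
412: h=4, h2=13, probe 4,0,13 -> slot 13
395: h=4, h2=12, probe 4,16 -> slot 16
565: h=4, h2=6, probe 4,10 -> slot 10
Table: [824, -, -, 598, 548, -, 397, 585, 603, -, 565, -, -, 412, -, -, 395]

16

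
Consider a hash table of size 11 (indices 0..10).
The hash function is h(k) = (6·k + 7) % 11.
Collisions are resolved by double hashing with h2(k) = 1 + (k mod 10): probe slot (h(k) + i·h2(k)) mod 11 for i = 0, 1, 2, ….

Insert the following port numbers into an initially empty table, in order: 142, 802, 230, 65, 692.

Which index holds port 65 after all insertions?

142 hashes to 1; slot 1 is free -> place at 1.
802 hashes to 1, h2=3; 1 taken -> place at 4.
230 hashes to 1, h2=1; 1 taken -> place at 2.
65 hashes to 1, h2=6; 1 taken -> place at 7.
692 hashes to 1, h2=3; 1,4,7 taken -> place at 10.
Table: [_, 142, 230, _, 802, _, _, 65, _, _, 692]

7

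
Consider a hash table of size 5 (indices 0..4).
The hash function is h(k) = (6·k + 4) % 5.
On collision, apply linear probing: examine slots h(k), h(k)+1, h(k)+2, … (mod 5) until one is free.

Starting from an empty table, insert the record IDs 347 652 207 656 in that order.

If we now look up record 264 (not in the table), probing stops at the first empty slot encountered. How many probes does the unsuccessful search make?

2

Insert 347: h=1, slot 1 empty -> index 1.
Insert 652: h=1, slot 1 occupied -> index 2.
Insert 207: h=1, slots 1,2 occupied -> index 3.
Insert 656: h=0, slot 0 empty -> index 0.
Table: [656, 347, 652, 207, -]
Lookup 264: h=3, probe 3,4 → slot 4 empty, not found.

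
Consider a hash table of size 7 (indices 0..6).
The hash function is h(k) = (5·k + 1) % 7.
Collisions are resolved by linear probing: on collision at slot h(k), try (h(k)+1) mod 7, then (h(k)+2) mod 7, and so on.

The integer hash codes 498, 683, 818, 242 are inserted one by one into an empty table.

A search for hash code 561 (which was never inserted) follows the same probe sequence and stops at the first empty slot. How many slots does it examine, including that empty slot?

Insert 498: h=6, slot 6 empty → index 6.
Insert 683: h=0, slot 0 empty → index 0.
Insert 818: h=3, slot 3 empty → index 3.
Insert 242: h=0, slot 0 occupied → index 1.
Table: [683, 242, ∅, 818, ∅, ∅, 498]
Lookup 561: h=6, probe 6,0,1,2 → slot 2 empty, not found.

4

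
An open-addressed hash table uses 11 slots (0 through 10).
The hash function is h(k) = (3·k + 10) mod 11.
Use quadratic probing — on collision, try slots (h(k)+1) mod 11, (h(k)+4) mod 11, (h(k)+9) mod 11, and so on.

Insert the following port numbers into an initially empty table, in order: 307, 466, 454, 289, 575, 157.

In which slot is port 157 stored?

307: h=7 → slot 7
466: h=0 → slot 0
454: h=8 → slot 8
289: h=8, probe 8,9 → slot 9
575: h=8, probe 8,9,1 → slot 1
157: h=8, probe 8,9,1,6 → slot 6
Table: [466, 575, ., ., ., ., 157, 307, 454, 289, .]

6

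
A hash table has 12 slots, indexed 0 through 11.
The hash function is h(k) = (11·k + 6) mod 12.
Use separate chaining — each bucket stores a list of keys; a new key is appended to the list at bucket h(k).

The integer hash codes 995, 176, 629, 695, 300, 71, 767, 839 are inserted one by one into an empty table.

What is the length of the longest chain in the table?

5

995 → bucket 7
176 → bucket 10
629 → bucket 1
695 → bucket 7 (collision)
300 → bucket 6
71 → bucket 7 (collision)
767 → bucket 7 (collision)
839 → bucket 7 (collision)
Final buckets:
0: -
1: 629
2: -
3: -
4: -
5: -
6: 300
7: 995 -> 695 -> 71 -> 767 -> 839
8: -
9: -
10: 176
11: -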